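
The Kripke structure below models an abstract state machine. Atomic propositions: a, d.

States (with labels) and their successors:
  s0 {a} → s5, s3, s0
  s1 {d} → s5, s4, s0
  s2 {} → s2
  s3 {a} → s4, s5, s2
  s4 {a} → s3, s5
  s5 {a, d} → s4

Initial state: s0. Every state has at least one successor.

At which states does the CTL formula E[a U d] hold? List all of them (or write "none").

States satisfying a: {s0, s3, s4, s5}.
States satisfying d: {s1, s5}.
States satisfying E[a U d]: {s0, s1, s3, s4, s5}.

{s0, s1, s3, s4, s5}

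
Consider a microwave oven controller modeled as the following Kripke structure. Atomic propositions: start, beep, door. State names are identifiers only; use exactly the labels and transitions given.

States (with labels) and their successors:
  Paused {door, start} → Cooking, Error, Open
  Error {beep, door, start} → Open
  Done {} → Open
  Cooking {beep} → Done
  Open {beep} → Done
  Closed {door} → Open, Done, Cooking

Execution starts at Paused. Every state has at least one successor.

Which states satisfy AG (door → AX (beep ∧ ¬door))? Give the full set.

States satisfying door → AX (beep ∧ ¬door): {Error, Done, Cooking, Open}.
States satisfying AG (door → AX (beep ∧ ¬door)): {Error, Done, Cooking, Open}.

{Error, Done, Cooking, Open}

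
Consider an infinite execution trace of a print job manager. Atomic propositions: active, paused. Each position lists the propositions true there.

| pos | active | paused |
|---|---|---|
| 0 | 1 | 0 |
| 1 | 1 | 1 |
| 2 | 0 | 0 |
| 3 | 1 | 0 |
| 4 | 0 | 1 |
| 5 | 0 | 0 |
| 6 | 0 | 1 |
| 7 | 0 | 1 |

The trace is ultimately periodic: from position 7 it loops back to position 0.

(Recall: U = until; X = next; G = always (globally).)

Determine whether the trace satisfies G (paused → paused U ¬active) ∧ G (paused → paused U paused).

paused → paused U ¬active holds at every position 0..7, and those are all positions ever visited, so G (paused → paused U ¬active) holds.
Positions where paused holds: 1, 4, 6, 7.
Check paused U ¬active at each: 1→ok, 4→ok, 6→ok, 7→ok.
paused → paused U paused holds at every position 0..7, and those are all positions ever visited, so G (paused → paused U paused) holds.
Positions where paused holds: 1, 4, 6, 7.
Check paused U paused at each: 1→ok, 4→ok, 6→ok, 7→ok.
At position 0: G (paused → paused U ¬active) is true; G (paused → paused U paused) is true; so G (paused → paused U ¬active) ∧ G (paused → paused U paused) is true.

Yes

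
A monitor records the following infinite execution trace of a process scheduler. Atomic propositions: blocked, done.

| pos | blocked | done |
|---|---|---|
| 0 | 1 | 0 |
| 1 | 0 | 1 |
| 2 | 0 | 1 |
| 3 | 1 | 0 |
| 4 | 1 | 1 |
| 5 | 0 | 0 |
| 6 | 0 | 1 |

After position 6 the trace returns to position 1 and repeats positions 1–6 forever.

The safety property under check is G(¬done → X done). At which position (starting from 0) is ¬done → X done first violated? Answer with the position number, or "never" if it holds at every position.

¬done → X done holds at every position 0..6, and those are all the positions the trace ever visits, so the invariant G(¬done → X done) is never violated.

never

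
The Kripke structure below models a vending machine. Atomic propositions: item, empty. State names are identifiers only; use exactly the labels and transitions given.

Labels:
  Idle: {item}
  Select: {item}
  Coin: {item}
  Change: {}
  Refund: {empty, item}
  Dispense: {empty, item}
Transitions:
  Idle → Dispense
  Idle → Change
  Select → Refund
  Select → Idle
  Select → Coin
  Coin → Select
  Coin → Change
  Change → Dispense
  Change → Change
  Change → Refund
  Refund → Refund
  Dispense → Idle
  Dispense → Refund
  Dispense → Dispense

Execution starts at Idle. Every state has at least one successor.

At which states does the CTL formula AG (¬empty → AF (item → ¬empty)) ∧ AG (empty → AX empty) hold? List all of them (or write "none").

{Refund}

States satisfying ¬empty → AF (item → ¬empty): {Idle, Select, Coin, Change, Refund, Dispense}.
States satisfying AG (¬empty → AF (item → ¬empty)): {Idle, Select, Coin, Change, Refund, Dispense}.
States satisfying empty → AX empty: {Idle, Select, Coin, Change, Refund}.
States satisfying AG (empty → AX empty): {Refund}.
States satisfying AG (¬empty → AF (item → ¬empty)) ∧ AG (empty → AX empty): {Refund}.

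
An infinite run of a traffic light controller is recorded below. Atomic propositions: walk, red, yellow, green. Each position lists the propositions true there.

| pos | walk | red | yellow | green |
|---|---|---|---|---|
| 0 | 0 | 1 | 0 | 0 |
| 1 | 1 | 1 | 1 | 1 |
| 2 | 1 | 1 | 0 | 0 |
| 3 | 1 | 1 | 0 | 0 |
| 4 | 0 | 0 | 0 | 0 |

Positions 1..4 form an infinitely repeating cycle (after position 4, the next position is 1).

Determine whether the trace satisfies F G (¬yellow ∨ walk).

G (¬yellow ∨ walk) holds at position 0, which is reachable from 0, so F G (¬yellow ∨ walk) holds.

Holds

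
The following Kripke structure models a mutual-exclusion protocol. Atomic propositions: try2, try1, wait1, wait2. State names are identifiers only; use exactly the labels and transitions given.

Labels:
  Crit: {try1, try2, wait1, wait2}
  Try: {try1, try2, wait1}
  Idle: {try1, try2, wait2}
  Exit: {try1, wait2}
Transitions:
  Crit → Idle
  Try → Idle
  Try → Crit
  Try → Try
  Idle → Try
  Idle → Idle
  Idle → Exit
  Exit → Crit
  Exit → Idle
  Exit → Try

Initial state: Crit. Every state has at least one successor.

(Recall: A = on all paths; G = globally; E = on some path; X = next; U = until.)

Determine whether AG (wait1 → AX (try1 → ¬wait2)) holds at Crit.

No

States satisfying wait1 → AX (try1 → ¬wait2): {Idle, Exit}.
States satisfying AG (wait1 → AX (try1 → ¬wait2)): ∅.
Crit is reachable from Crit and violates wait1 → AX (try1 → ¬wait2), so AG fails at Crit.
Crit ∉ Sat(AG (wait1 → AX (try1 → ¬wait2))).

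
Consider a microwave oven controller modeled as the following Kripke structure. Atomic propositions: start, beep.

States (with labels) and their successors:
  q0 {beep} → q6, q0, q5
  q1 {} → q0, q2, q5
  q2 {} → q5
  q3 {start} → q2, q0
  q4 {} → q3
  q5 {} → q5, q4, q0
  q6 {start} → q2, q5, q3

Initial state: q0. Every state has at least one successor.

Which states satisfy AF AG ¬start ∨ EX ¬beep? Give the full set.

States satisfying AG ¬start: ∅.
States satisfying AF AG ¬start: ∅.
States satisfying ¬beep: {q1, q2, q3, q4, q5, q6}.
States satisfying EX ¬beep: {q0, q1, q2, q3, q4, q5, q6}.
States satisfying AF AG ¬start ∨ EX ¬beep: {q0, q1, q2, q3, q4, q5, q6}.

{q0, q1, q2, q3, q4, q5, q6}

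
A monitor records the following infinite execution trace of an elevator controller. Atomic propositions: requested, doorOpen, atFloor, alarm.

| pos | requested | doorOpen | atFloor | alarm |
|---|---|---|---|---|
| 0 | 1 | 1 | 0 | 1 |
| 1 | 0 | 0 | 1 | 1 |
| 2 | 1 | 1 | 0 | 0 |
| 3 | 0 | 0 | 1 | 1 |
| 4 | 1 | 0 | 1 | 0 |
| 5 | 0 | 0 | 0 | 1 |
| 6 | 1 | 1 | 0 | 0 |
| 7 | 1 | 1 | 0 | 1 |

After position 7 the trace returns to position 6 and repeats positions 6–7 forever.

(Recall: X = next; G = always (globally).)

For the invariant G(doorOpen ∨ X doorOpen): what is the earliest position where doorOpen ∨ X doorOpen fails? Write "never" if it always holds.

Check doorOpen ∨ X doorOpen at each position in order: 0 ✓, 1 ✓, 2 ✓.
At position 3 the labels are {alarm, atFloor} and the next position 4 has {atFloor, requested}, so doorOpen ∨ X doorOpen is false there. This is the first violation.

3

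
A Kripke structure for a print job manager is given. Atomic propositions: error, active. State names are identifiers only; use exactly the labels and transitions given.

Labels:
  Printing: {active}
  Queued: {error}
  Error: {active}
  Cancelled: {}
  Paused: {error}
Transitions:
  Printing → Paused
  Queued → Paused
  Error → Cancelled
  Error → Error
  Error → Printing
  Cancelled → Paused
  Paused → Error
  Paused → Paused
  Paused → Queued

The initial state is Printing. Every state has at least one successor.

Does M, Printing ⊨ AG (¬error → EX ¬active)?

States satisfying ¬error → EX ¬active: {Printing, Queued, Error, Cancelled, Paused}.
States satisfying AG (¬error → EX ¬active): {Printing, Queued, Error, Cancelled, Paused}.
Every state reachable from Printing satisfies ¬error → EX ¬active.
Printing ∈ Sat(AG (¬error → EX ¬active)).

Satisfied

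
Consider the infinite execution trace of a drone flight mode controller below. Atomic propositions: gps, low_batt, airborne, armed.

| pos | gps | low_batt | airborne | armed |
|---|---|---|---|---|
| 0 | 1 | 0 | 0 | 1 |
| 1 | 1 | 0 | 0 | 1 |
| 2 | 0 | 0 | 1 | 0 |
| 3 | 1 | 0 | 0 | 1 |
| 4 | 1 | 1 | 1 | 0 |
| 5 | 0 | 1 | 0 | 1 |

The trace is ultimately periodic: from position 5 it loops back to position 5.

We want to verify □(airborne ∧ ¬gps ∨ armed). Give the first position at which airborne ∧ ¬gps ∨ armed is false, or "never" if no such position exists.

4

Check airborne ∧ ¬gps ∨ armed at each position in order: 0 ✓, 1 ✓, 2 ✓, 3 ✓.
At position 4 the labels are {airborne, gps, low_batt}, so airborne ∧ ¬gps ∨ armed is false there. This is the first violation.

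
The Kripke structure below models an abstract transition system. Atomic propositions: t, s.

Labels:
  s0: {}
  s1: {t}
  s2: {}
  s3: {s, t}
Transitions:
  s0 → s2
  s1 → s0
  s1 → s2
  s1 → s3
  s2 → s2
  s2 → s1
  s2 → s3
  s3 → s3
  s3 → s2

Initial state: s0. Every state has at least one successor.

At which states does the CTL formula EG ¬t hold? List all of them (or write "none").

{s0, s2}

States satisfying ¬t: {s0, s2}.
States satisfying EG ¬t: {s0, s2}.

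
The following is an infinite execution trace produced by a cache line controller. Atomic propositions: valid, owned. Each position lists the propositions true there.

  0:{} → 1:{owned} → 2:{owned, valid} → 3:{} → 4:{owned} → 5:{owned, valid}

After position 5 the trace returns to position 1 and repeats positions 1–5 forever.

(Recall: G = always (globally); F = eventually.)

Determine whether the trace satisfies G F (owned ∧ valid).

Yes

F (owned ∧ valid) holds at every position 0..5, and those are all positions ever visited, so G F (owned ∧ valid) holds.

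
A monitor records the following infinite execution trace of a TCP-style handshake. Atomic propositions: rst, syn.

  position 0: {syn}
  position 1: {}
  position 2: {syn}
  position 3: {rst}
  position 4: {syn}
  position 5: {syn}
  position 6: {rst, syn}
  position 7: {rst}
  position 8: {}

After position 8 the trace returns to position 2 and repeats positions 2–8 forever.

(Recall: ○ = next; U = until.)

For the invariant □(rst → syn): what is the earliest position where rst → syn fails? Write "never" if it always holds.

Check rst → syn at each position in order: 0 ✓, 1 ✓, 2 ✓.
At position 3 the labels are {rst}, so rst → syn is false there. This is the first violation.

3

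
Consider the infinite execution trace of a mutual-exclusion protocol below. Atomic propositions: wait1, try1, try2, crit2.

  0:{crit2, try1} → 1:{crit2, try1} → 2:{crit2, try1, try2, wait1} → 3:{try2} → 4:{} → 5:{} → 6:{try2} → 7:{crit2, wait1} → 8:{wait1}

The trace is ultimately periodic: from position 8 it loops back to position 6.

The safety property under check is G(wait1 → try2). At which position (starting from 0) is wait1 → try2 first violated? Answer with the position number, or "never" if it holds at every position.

Check wait1 → try2 at each position in order: 0 ✓, 1 ✓, 2 ✓, 3 ✓, 4 ✓, 5 ✓, 6 ✓.
At position 7 the labels are {crit2, wait1}, so wait1 → try2 is false there. This is the first violation.

7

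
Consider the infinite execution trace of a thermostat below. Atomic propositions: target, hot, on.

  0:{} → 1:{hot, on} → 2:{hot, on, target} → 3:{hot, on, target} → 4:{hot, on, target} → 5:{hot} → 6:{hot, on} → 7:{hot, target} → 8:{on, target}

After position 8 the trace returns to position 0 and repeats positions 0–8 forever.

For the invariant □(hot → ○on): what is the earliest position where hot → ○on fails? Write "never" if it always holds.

4

Check hot → ○on at each position in order: 0 ✓, 1 ✓, 2 ✓, 3 ✓.
At position 4 the labels are {hot, on, target} and the next position 5 has {hot}, so hot → ○on is false there. This is the first violation.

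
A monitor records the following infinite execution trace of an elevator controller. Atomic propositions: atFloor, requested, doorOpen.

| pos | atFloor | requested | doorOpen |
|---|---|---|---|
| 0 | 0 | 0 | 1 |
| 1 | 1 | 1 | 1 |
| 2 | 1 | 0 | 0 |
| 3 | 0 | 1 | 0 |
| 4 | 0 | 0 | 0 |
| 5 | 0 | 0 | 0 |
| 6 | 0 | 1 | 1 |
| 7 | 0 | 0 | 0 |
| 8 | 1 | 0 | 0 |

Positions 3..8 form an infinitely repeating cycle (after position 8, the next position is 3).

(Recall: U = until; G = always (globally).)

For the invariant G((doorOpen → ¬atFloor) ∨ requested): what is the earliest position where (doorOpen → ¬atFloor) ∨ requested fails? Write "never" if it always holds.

never

(doorOpen → ¬atFloor) ∨ requested holds at every position 0..8, and those are all the positions the trace ever visits, so the invariant G((doorOpen → ¬atFloor) ∨ requested) is never violated.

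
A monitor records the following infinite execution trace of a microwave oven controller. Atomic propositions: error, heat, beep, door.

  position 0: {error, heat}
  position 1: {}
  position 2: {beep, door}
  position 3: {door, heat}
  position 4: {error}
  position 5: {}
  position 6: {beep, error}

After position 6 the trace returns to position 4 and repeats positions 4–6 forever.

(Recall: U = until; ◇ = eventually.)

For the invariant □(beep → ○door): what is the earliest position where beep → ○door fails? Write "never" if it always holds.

Check beep → ○door at each position in order: 0 ✓, 1 ✓, 2 ✓, 3 ✓, 4 ✓, 5 ✓.
At position 6 the labels are {beep, error} and the next position 4 has {error}, so beep → ○door is false there. This is the first violation.

6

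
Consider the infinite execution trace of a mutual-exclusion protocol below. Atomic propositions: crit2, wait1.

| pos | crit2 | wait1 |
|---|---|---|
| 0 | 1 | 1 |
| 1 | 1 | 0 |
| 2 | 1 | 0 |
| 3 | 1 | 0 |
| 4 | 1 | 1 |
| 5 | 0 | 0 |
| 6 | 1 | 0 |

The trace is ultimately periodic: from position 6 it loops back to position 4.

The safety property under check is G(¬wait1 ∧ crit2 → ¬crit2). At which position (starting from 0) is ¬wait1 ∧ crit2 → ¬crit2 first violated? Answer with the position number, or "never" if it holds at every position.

1

Check ¬wait1 ∧ crit2 → ¬crit2 at each position in order: 0 ✓.
At position 1 the labels are {crit2}, so ¬wait1 ∧ crit2 → ¬crit2 is false there. This is the first violation.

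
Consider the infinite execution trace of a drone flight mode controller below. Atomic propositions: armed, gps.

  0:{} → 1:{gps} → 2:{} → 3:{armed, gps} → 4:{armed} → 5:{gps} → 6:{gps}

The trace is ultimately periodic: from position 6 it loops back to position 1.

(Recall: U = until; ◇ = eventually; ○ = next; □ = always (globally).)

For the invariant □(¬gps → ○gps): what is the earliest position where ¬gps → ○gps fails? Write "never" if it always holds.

¬gps → ○gps holds at every position 0..6, and those are all the positions the trace ever visits, so the invariant □(¬gps → ○gps) is never violated.

never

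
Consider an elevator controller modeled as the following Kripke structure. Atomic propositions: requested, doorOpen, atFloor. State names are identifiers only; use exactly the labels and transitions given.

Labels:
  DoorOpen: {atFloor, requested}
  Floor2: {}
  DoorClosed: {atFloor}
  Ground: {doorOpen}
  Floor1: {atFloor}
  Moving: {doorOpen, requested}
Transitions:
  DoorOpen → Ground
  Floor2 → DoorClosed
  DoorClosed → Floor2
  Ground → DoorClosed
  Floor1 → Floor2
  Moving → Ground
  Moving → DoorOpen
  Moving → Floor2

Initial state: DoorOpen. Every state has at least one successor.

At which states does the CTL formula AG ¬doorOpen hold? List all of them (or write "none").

{Floor2, DoorClosed, Floor1}

States satisfying ¬doorOpen: {DoorOpen, Floor2, DoorClosed, Floor1}.
States satisfying AG ¬doorOpen: {Floor2, DoorClosed, Floor1}.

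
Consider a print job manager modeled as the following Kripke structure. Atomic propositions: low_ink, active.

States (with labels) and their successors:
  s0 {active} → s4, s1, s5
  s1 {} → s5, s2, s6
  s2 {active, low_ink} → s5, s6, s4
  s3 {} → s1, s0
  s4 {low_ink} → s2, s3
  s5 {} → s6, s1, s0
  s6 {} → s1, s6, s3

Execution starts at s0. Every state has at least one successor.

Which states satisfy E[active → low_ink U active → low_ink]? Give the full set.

{s1, s2, s3, s4, s5, s6}

States satisfying active → low_ink: {s1, s2, s3, s4, s5, s6}.
States satisfying E[active → low_ink U active → low_ink]: {s1, s2, s3, s4, s5, s6}.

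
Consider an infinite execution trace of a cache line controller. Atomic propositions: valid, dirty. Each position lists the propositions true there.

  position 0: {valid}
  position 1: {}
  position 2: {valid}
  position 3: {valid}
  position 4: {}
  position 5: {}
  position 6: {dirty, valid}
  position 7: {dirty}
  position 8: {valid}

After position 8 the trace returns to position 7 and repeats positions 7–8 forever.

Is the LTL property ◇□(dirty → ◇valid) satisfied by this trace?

Holds

□(dirty → ◇valid) holds at position 0, which is reachable from 0, so ◇□(dirty → ◇valid) holds.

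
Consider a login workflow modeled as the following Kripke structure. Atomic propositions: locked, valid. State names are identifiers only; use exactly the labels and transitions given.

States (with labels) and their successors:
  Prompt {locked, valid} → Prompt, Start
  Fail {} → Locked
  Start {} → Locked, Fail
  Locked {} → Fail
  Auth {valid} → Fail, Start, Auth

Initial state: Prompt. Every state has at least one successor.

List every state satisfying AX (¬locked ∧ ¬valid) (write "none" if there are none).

States satisfying ¬locked ∧ ¬valid: {Fail, Start, Locked}.
States satisfying AX (¬locked ∧ ¬valid): {Fail, Start, Locked}.

{Fail, Start, Locked}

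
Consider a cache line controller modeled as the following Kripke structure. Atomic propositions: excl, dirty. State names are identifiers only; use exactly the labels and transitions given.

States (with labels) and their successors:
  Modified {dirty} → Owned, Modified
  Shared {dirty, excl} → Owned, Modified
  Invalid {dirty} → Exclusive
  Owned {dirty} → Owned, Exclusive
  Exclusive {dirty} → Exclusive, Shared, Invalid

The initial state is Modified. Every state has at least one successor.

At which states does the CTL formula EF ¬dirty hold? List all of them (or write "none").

States satisfying ¬dirty: ∅.
States satisfying EF ¬dirty: ∅.

none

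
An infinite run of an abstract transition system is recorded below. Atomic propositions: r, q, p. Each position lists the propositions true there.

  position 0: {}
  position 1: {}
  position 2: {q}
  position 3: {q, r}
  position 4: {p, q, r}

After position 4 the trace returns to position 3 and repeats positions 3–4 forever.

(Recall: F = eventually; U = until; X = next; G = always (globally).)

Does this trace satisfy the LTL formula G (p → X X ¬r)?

No

p → X X ¬r must hold at every position from 0 onward. It fails at position 4, so G (p → X X ¬r) is false.
Positions where p holds: 4.
Check X X ¬r at each: 4→fails.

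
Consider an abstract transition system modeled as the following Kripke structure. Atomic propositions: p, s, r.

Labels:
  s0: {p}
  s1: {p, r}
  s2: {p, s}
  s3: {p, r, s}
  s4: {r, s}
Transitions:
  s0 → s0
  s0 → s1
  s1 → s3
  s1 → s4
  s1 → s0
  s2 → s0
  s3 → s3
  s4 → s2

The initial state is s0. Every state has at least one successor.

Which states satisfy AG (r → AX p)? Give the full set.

States satisfying r → AX p: {s0, s2, s3, s4}.
States satisfying AG (r → AX p): {s3}.

{s3}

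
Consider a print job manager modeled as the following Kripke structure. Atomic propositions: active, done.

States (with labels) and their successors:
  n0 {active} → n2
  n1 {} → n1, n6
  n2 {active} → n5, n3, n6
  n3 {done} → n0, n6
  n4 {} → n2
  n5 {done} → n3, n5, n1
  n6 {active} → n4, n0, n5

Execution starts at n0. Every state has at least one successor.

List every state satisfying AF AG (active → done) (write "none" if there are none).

States satisfying AG (active → done): ∅.
States satisfying AF AG (active → done): ∅.

none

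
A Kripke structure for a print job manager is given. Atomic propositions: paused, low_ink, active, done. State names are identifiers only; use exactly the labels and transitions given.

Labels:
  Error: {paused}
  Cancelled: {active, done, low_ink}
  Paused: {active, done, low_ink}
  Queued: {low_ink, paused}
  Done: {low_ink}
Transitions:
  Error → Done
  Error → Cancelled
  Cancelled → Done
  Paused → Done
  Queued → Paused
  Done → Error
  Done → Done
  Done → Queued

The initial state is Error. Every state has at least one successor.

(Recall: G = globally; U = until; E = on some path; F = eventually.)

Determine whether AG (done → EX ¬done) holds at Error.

States satisfying done → EX ¬done: {Error, Cancelled, Paused, Queued, Done}.
States satisfying AG (done → EX ¬done): {Error, Cancelled, Paused, Queued, Done}.
Every state reachable from Error satisfies done → EX ¬done.
Error ∈ Sat(AG (done → EX ¬done)).

Satisfied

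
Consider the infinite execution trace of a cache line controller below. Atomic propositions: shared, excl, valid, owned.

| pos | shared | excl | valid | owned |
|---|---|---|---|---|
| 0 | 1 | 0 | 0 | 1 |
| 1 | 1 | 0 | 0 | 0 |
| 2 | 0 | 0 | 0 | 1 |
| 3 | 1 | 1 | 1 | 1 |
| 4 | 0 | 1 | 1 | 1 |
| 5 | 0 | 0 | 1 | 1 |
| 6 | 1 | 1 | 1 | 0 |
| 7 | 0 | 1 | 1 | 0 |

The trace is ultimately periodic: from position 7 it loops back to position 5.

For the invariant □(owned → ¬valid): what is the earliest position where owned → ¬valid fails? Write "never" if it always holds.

3

Check owned → ¬valid at each position in order: 0 ✓, 1 ✓, 2 ✓.
At position 3 the labels are {excl, owned, shared, valid}, so owned → ¬valid is false there. This is the first violation.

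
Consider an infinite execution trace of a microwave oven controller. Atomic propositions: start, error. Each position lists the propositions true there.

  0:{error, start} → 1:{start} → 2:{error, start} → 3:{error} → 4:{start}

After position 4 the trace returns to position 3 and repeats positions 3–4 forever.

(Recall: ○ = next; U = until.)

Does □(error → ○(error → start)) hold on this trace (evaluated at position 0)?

Violated

error → ○(error → start) must hold at every position from 0 onward. It fails at position 2, so □(error → ○(error → start)) is false.
Positions where error holds: 0, 2, 3.
Check ○(error → start) at each: 0→ok, 2→fails, 3→ok.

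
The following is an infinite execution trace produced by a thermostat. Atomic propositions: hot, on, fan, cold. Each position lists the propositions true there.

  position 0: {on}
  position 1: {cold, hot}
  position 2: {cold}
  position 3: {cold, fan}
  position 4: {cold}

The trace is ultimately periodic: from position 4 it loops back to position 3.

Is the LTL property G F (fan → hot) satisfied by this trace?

Yes

F (fan → hot) holds at every position 0..4, and those are all positions ever visited, so G F (fan → hot) holds.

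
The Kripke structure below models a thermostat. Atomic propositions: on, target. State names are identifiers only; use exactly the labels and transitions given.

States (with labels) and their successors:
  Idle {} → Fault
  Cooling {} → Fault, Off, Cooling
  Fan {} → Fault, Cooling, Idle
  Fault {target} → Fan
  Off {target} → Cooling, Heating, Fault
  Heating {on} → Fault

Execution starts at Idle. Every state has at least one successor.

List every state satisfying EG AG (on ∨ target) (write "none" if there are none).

States satisfying AG (on ∨ target): ∅.
States satisfying EG AG (on ∨ target): ∅.

none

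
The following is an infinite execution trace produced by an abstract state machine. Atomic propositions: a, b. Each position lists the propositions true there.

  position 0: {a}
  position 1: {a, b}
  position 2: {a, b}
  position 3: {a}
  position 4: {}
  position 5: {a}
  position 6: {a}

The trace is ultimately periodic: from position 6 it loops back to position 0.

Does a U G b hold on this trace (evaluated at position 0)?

Walking from position 0: at position 4, G b has not yet held and a fails, so a U G b is false.

Violated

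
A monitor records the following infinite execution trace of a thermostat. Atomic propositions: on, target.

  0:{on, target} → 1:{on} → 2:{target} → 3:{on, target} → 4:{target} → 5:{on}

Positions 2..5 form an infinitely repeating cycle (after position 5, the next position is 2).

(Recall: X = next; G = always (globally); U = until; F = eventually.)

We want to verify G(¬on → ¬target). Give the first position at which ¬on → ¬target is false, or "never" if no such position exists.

2

Check ¬on → ¬target at each position in order: 0 ✓, 1 ✓.
At position 2 the labels are {target}, so ¬on → ¬target is false there. This is the first violation.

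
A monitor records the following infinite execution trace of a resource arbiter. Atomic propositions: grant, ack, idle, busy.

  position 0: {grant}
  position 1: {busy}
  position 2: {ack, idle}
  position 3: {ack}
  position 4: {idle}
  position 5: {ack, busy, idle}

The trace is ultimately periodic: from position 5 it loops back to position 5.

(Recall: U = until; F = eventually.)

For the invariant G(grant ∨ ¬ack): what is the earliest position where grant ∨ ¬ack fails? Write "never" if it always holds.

Check grant ∨ ¬ack at each position in order: 0 ✓, 1 ✓.
At position 2 the labels are {ack, idle}, so grant ∨ ¬ack is false there. This is the first violation.

2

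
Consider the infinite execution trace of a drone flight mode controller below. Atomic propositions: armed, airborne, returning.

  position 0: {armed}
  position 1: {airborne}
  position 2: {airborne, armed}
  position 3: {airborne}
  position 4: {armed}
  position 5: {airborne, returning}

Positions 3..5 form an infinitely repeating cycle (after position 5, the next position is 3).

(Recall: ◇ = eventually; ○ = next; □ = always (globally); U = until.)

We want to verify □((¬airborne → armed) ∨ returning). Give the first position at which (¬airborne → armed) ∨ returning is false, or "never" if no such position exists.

never

(¬airborne → armed) ∨ returning holds at every position 0..5, and those are all the positions the trace ever visits, so the invariant □((¬airborne → armed) ∨ returning) is never violated.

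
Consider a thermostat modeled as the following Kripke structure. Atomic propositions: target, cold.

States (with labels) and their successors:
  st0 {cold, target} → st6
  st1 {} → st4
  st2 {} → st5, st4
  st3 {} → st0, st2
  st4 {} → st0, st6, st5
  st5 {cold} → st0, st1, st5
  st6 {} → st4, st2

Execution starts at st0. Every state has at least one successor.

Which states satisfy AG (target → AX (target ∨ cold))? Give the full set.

none

States satisfying target → AX (target ∨ cold): {st1, st2, st3, st4, st5, st6}.
States satisfying AG (target → AX (target ∨ cold)): ∅.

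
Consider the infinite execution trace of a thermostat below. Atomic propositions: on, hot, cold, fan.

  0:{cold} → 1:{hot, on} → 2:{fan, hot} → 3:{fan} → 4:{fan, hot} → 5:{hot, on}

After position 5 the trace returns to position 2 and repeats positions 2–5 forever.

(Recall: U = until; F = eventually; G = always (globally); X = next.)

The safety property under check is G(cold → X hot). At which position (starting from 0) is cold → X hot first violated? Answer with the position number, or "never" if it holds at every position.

cold → X hot holds at every position 0..5, and those are all the positions the trace ever visits, so the invariant G(cold → X hot) is never violated.

never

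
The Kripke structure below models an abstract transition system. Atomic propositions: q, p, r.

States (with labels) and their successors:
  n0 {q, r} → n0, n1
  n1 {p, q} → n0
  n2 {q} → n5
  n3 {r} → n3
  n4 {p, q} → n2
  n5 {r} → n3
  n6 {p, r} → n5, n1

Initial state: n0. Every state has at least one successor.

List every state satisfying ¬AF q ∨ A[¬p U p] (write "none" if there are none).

States satisfying q: {n0, n1, n2, n4}.
States satisfying AF q: {n0, n1, n2, n4}.
States satisfying ¬AF q: {n3, n5, n6}.
States satisfying ¬p: {n0, n2, n3, n5}.
States satisfying p: {n1, n4, n6}.
States satisfying A[¬p U p]: {n1, n4, n6}.
States satisfying ¬AF q ∨ A[¬p U p]: {n1, n3, n4, n5, n6}.

{n1, n3, n4, n5, n6}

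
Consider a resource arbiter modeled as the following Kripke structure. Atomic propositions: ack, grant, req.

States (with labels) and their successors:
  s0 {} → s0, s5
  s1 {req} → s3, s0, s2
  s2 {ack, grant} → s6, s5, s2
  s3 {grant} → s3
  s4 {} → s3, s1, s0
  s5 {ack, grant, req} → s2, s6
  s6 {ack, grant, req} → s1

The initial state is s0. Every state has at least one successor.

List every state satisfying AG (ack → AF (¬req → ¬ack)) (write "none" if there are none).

{s3}

States satisfying ack → AF (¬req → ¬ack): {s0, s1, s3, s4, s5, s6}.
States satisfying AG (ack → AF (¬req → ¬ack)): {s3}.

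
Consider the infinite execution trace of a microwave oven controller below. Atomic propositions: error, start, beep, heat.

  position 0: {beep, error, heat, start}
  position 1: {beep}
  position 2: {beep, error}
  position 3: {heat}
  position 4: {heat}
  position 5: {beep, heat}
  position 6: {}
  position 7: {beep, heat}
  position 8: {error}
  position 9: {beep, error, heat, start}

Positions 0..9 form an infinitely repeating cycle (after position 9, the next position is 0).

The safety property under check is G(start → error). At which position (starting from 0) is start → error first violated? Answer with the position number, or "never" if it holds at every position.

never

start → error holds at every position 0..9, and those are all the positions the trace ever visits, so the invariant G(start → error) is never violated.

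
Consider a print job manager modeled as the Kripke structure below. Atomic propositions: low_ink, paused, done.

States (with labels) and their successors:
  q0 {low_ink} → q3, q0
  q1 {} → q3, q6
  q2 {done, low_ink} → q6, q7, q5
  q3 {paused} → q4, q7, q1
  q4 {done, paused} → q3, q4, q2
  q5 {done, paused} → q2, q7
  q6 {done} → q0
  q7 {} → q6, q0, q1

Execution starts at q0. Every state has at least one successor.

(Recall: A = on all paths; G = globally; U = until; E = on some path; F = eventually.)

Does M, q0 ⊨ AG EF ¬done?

States satisfying EF ¬done: {q0, q1, q2, q3, q4, q5, q6, q7}.
States satisfying AG EF ¬done: {q0, q1, q2, q3, q4, q5, q6, q7}.
Every state reachable from q0 satisfies EF ¬done.
q0 ∈ Sat(AG EF ¬done).

Holds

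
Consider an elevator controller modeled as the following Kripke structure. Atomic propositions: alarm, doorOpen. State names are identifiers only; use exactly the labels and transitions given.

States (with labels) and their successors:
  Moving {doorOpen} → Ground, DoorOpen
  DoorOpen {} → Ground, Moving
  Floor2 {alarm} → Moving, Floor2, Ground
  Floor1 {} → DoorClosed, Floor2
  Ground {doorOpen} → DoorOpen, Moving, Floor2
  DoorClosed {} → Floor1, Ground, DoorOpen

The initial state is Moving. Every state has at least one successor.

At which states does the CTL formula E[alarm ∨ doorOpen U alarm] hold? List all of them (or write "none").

{Moving, Floor2, Ground}

States satisfying alarm ∨ doorOpen: {Moving, Floor2, Ground}.
States satisfying alarm: {Floor2}.
States satisfying E[alarm ∨ doorOpen U alarm]: {Moving, Floor2, Ground}.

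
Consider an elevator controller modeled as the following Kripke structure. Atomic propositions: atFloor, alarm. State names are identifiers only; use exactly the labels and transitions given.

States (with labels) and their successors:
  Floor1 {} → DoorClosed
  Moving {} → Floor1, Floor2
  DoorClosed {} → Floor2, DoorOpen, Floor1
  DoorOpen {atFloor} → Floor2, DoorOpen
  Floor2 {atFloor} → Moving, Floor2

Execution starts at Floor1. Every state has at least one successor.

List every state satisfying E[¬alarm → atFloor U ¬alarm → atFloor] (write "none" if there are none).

States satisfying ¬alarm → atFloor: {DoorOpen, Floor2}.
States satisfying E[¬alarm → atFloor U ¬alarm → atFloor]: {DoorOpen, Floor2}.

{DoorOpen, Floor2}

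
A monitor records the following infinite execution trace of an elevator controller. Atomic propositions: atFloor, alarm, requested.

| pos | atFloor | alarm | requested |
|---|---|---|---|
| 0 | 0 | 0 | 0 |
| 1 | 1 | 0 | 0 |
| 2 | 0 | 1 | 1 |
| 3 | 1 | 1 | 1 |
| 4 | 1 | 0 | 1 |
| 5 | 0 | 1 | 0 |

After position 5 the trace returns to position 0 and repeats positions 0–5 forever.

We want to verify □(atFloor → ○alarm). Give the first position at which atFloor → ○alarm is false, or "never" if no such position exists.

Check atFloor → ○alarm at each position in order: 0 ✓, 1 ✓, 2 ✓.
At position 3 the labels are {alarm, atFloor, requested} and the next position 4 has {atFloor, requested}, so atFloor → ○alarm is false there. This is the first violation.

3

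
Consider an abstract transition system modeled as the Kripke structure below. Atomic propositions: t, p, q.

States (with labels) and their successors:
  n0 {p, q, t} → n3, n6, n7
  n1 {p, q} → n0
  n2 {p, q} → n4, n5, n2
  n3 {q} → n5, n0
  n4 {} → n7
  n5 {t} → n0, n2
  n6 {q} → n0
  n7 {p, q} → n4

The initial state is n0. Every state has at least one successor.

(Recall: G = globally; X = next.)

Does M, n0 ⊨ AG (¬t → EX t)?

No

States satisfying ¬t → EX t: {n0, n1, n2, n3, n5, n6}.
States satisfying AG (¬t → EX t): ∅.
n4 is reachable from n0 and violates ¬t → EX t, so AG fails at n0.
n0 ∉ Sat(AG (¬t → EX t)).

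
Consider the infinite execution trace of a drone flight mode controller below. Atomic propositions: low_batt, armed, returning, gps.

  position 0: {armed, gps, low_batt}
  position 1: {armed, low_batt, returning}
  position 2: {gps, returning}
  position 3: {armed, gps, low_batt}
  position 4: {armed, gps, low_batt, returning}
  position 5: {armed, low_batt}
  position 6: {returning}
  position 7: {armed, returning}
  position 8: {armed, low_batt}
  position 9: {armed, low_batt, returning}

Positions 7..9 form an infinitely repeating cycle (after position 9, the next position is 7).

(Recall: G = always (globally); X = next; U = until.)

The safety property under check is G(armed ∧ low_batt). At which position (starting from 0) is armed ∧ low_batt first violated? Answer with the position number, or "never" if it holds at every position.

2

Check armed ∧ low_batt at each position in order: 0 ✓, 1 ✓.
At position 2 the labels are {gps, returning}, so armed ∧ low_batt is false there. This is the first violation.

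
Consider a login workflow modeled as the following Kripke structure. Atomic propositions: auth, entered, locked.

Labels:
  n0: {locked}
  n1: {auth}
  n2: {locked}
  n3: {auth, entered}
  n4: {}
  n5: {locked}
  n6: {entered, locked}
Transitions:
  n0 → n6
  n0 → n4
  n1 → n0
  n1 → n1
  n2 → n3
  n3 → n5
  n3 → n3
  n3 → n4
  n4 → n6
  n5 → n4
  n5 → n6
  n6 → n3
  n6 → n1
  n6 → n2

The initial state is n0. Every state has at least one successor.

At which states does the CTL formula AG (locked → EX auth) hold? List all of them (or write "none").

States satisfying locked → EX auth: {n1, n2, n3, n4, n6}.
States satisfying AG (locked → EX auth): ∅.

none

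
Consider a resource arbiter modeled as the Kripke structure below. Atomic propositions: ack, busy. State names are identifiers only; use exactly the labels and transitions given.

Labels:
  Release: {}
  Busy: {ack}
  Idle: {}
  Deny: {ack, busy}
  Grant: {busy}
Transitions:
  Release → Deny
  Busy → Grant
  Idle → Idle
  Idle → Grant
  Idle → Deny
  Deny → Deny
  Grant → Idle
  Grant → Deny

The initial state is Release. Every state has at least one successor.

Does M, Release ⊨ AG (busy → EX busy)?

Holds

States satisfying busy → EX busy: {Release, Busy, Idle, Deny, Grant}.
States satisfying AG (busy → EX busy): {Release, Busy, Idle, Deny, Grant}.
Every state reachable from Release satisfies busy → EX busy.
Release ∈ Sat(AG (busy → EX busy)).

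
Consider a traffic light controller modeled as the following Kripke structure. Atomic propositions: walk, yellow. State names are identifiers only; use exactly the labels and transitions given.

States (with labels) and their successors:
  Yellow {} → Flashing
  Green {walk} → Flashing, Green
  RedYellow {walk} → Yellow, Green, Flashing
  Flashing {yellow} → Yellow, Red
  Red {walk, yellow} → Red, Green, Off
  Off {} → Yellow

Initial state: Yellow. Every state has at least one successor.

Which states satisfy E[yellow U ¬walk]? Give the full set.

{Yellow, Flashing, Red, Off}

States satisfying yellow: {Flashing, Red}.
States satisfying ¬walk: {Yellow, Flashing, Off}.
States satisfying E[yellow U ¬walk]: {Yellow, Flashing, Red, Off}.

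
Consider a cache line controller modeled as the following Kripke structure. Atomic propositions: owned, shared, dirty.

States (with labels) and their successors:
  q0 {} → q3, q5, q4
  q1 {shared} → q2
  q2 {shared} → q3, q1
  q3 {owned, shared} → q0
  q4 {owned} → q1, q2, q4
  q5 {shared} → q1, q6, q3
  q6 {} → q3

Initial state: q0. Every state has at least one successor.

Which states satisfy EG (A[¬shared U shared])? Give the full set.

States satisfying A[¬shared U shared]: {q1, q2, q3, q5, q6}.
States satisfying EG (A[¬shared U shared]): {q1, q2, q5}.

{q1, q2, q5}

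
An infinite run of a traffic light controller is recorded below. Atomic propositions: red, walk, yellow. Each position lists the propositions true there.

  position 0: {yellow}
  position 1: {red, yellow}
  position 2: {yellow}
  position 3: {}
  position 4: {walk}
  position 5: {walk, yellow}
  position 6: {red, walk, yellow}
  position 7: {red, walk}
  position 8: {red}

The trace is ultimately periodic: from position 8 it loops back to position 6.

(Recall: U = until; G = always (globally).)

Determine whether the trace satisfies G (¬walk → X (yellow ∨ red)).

No

¬walk → X (yellow ∨ red) must hold at every position from 0 onward. It fails at position 2, so G (¬walk → X (yellow ∨ red)) is false.
Positions where ¬walk holds: 0, 1, 2, 3, 8.
Check X (yellow ∨ red) at each: 0→ok, 1→ok, 2→fails, 3→fails, 8→ok.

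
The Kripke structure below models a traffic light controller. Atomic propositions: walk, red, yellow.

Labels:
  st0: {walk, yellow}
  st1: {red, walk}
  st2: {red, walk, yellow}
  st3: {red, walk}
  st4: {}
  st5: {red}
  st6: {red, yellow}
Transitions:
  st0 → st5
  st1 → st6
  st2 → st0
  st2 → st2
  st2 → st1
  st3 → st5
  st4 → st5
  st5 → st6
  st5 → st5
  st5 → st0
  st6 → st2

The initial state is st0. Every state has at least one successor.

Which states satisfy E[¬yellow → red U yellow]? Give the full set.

{st0, st1, st2, st3, st5, st6}

States satisfying ¬yellow → red: {st0, st1, st2, st3, st5, st6}.
States satisfying yellow: {st0, st2, st6}.
States satisfying E[¬yellow → red U yellow]: {st0, st1, st2, st3, st5, st6}.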